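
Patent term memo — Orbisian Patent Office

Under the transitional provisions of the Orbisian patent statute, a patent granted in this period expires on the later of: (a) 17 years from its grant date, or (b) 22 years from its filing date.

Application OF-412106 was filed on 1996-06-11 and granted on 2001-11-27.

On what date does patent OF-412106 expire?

(a) grant + 17 years → 27 November 2018.
(b) filing + 22 years → 11 June 2018.
Later of the two: 27 November 2018.

2018-11-27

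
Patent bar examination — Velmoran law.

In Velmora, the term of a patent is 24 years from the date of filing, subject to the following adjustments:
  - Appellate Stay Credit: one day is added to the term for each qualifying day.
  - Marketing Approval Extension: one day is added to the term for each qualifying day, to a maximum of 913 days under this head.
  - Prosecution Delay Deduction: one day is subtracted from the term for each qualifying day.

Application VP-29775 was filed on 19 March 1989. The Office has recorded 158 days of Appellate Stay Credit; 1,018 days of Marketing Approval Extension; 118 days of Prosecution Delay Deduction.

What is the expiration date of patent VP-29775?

Base term: filing date + 24 years → 19 March 2013.
Appellate Stay Credit: +158 days → 24 August 2013.
Marketing Approval Extension: 1018 days claimed exceeds the 913-day cap, so +913 days → 23 February 2016.
Prosecution Delay Deduction: −118 days → 28 October 2015.

October 28, 2015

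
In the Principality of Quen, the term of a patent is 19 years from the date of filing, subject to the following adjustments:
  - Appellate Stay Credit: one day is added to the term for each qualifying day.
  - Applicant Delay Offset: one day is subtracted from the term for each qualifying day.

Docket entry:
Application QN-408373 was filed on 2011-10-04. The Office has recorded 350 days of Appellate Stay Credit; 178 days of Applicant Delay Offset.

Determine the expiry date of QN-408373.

Base term: filing date + 19 years → 4 October 2030.
Appellate Stay Credit: +350 days → 19 September 2031.
Applicant Delay Offset: −178 days → 25 March 2031.

2031-03-25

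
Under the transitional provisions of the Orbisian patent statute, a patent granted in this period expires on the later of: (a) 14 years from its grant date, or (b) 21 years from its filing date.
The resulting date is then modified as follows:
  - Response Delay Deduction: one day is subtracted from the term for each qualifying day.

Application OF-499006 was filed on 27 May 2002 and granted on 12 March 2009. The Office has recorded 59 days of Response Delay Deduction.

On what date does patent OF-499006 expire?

March 29, 2023

(a) grant + 14 years → 12 March 2023.
(b) filing + 21 years → 27 May 2023.
Later of the two: 27 May 2023.
Response Delay Deduction: −59 days → 29 March 2023.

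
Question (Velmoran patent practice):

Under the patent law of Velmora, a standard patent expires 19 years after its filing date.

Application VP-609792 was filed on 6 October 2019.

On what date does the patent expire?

2038-10-06

Filing date + 19 years → 6 October 2038.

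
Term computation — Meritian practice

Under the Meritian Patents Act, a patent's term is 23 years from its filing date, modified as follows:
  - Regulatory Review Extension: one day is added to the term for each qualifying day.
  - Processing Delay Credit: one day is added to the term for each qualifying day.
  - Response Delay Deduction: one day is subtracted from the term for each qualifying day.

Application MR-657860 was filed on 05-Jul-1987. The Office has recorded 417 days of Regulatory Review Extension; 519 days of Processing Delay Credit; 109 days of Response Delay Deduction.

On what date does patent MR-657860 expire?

Base term: filing date + 23 years → 5 July 2010.
Regulatory Review Extension: +417 days → 26 August 2011.
Processing Delay Credit: +519 days → 26 January 2013.
Response Delay Deduction: −109 days → 9 October 2012.

2012-10-09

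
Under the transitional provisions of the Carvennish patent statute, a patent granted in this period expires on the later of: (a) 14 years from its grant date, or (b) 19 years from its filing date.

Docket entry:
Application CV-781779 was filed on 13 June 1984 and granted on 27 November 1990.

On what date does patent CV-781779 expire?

(a) grant + 14 years → 27 November 2004.
(b) filing + 19 years → 13 June 2003.
Later of the two: 27 November 2004.

November 27, 2004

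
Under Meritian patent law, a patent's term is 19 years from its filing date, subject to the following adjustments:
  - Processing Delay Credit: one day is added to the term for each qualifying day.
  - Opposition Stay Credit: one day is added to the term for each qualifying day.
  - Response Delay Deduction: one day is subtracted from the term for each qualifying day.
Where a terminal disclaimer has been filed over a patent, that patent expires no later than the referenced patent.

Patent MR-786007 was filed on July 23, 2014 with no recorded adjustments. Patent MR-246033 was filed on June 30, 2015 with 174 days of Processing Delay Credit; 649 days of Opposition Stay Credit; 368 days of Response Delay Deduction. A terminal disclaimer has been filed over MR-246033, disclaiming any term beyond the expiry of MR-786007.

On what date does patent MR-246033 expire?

July 23, 2033

Natural term of MR-246033:
  Base: filing + 19 years → 30 June 2034.
  Processing Delay Credit: +174 days → 21 December 2034.
  Opposition Stay Credit: +649 days → 30 September 2036.
  Response Delay Deduction: −368 days → 28 September 2035.
Expiry of referenced patent MR-786007:
  Base: filing + 19 years → 23 July 2033.
Terminal disclaimer: MR-246033 expires on the earlier of 28 September 2035 and 23 July 2033.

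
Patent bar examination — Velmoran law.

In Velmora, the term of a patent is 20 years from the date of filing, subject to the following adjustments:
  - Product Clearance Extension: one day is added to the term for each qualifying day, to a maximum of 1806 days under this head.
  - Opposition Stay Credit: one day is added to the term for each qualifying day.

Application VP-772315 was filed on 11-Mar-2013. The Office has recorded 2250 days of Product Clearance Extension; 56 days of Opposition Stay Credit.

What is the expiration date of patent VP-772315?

Base term: filing date + 20 years → 11 March 2033.
Product Clearance Extension: 2250 days claimed exceeds the 1806-day cap, so +1806 days → 19 February 2038.
Opposition Stay Credit: +56 days → 16 April 2038.

2038-04-16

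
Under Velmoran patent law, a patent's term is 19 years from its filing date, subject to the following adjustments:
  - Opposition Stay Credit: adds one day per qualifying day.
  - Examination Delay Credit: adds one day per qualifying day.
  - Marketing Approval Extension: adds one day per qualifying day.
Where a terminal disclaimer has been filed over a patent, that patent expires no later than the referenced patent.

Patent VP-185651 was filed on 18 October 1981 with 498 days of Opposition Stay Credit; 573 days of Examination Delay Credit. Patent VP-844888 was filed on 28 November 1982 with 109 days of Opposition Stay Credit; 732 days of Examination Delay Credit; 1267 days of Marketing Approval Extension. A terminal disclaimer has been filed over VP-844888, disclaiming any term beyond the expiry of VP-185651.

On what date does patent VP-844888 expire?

Natural term of VP-844888:
  Base: filing + 19 years → 28 November 2001.
  Opposition Stay Credit: +109 days → 17 March 2002.
  Examination Delay Credit: +732 days → 18 March 2004.
  Marketing Approval Extension: +1267 days → 6 September 2007.
Expiry of referenced patent VP-185651:
  Base: filing + 19 years → 18 October 2000.
  Opposition Stay Credit: +498 days → 28 February 2002.
  Examination Delay Credit: +573 days → 24 September 2003.
Terminal disclaimer: VP-844888 expires on the earlier of 6 September 2007 and 24 September 2003.

2003-09-24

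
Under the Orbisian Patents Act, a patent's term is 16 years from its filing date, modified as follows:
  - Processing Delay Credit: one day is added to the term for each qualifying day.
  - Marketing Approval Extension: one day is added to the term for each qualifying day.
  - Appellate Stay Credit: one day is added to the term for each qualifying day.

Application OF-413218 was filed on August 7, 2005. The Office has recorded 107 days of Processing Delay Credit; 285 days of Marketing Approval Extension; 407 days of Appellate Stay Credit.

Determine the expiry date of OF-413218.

October 15, 2023

Base term: filing date + 16 years → 7 August 2021.
Processing Delay Credit: +107 days → 22 November 2021.
Marketing Approval Extension: +285 days → 3 September 2022.
Appellate Stay Credit: +407 days → 15 October 2023.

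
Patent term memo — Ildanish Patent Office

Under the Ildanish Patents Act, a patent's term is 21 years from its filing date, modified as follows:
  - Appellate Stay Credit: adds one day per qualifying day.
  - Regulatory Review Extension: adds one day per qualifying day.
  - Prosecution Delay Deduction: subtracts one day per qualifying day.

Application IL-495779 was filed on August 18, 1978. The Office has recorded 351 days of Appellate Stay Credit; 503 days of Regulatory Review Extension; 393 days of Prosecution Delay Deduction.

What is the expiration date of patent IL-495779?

Base term: filing date + 21 years → 18 August 1999.
Appellate Stay Credit: +351 days → 3 August 2000.
Regulatory Review Extension: +503 days → 19 December 2001.
Prosecution Delay Deduction: −393 days → 21 November 2000.

November 21, 2000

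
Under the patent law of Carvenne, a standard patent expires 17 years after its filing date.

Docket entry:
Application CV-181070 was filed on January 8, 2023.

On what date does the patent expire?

Filing date + 17 years → 8 January 2040.

2040-01-08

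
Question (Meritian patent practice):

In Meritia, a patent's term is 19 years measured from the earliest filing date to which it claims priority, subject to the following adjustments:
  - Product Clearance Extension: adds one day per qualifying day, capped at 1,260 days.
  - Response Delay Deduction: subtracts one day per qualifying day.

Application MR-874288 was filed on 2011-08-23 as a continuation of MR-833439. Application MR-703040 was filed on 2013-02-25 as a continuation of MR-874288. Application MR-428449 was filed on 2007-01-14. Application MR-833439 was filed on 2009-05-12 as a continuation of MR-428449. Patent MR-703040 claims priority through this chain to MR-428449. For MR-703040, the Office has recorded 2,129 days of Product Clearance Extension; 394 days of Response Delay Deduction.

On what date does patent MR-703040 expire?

May 29, 2028

Earliest priority filing: 14 January 2007.
Base term: 14 January 2007 + 19 years → 14 January 2026.
Product Clearance Extension: 2129 days claimed exceeds the 1260-day cap, so +1260 days → 27 June 2029.
Response Delay Deduction: −394 days → 29 May 2028.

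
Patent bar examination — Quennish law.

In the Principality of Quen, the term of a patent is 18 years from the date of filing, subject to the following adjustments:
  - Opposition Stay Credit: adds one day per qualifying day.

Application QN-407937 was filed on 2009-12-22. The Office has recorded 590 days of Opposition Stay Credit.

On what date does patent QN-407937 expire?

Base term: filing date + 18 years → 22 December 2027.
Opposition Stay Credit: +590 days → 3 August 2029.

2029-08-03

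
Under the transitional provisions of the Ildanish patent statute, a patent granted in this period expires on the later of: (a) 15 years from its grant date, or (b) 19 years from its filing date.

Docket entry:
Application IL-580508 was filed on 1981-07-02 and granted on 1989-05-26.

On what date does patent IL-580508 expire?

(a) grant + 15 years → 26 May 2004.
(b) filing + 19 years → 2 July 2000.
Later of the two: 26 May 2004.

2004-05-26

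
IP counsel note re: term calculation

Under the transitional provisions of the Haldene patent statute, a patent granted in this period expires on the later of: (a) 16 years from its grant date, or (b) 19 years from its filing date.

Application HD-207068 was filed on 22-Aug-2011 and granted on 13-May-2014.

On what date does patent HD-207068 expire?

August 22, 2030

(a) grant + 16 years → 13 May 2030.
(b) filing + 19 years → 22 August 2030.
Later of the two: 22 August 2030.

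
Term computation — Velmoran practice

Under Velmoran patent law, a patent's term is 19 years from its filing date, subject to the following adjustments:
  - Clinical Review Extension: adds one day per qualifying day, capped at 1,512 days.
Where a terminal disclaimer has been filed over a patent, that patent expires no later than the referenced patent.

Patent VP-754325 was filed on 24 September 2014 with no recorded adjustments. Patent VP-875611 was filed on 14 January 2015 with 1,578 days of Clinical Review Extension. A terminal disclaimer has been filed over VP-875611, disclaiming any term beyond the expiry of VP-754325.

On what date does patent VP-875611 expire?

September 24, 2033

Natural term of VP-875611:
  Base: filing + 19 years → 14 January 2034.
  Clinical Review Extension: 1578 days claimed exceeds the 1512-day cap, so +1512 days → 6 March 2038.
Expiry of referenced patent VP-754325:
  Base: filing + 19 years → 24 September 2033.
Terminal disclaimer: VP-875611 expires on the earlier of 6 March 2038 and 24 September 2033.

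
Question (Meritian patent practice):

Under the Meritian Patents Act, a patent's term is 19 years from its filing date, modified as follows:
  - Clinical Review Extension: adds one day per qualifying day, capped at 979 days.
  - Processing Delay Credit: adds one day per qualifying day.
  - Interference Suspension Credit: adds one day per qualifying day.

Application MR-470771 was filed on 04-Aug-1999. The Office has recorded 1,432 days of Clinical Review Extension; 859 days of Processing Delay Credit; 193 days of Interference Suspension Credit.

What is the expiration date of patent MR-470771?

Base term: filing date + 19 years → 4 August 2018.
Clinical Review Extension: 1432 days claimed exceeds the 979-day cap, so +979 days → 9 April 2021.
Processing Delay Credit: +859 days → 16 August 2023.
Interference Suspension Credit: +193 days → 25 February 2024.

February 25, 2024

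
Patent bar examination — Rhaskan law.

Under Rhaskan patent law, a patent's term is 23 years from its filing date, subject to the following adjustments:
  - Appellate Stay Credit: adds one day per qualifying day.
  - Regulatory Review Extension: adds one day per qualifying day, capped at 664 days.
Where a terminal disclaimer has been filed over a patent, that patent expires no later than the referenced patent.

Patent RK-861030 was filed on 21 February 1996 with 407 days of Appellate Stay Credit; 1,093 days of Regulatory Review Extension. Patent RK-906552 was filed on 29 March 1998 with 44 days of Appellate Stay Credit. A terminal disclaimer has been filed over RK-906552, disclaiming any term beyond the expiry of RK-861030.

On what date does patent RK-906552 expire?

Natural term of RK-906552:
  Base: filing + 23 years → 29 March 2021.
  Appellate Stay Credit: +44 days → 12 May 2021.
Expiry of referenced patent RK-861030:
  Base: filing + 23 years → 21 February 2019.
  Appellate Stay Credit: +407 days → 3 April 2020.
  Regulatory Review Extension: 1093 days claimed exceeds the 664-day cap, so +664 days → 27 January 2022.
Terminal disclaimer: RK-906552 expires on the earlier of 12 May 2021 and 27 January 2022.

May 12, 2021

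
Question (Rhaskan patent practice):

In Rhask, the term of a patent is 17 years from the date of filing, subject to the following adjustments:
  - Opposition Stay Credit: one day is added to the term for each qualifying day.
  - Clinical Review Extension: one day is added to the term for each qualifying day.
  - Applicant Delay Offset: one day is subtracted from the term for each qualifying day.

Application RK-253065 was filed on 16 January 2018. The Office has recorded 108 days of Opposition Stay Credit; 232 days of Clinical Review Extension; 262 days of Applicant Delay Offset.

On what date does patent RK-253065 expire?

Base term: filing date + 17 years → 16 January 2035.
Opposition Stay Credit: +108 days → 4 May 2035.
Clinical Review Extension: +232 days → 22 December 2035.
Applicant Delay Offset: −262 days → 4 April 2035.

April 4, 2035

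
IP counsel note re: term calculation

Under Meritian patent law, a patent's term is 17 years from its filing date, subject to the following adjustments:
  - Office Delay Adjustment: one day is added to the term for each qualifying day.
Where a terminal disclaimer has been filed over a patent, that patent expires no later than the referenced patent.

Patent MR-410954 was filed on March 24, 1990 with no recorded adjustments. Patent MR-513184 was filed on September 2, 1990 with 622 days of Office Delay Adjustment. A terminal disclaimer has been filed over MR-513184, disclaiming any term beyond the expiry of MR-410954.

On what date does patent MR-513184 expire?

2007-03-24

Natural term of MR-513184:
  Base: filing + 17 years → 2 September 2007.
  Office Delay Adjustment: +622 days → 16 May 2009.
Expiry of referenced patent MR-410954:
  Base: filing + 17 years → 24 March 2007.
Terminal disclaimer: MR-513184 expires on the earlier of 16 May 2009 and 24 March 2007.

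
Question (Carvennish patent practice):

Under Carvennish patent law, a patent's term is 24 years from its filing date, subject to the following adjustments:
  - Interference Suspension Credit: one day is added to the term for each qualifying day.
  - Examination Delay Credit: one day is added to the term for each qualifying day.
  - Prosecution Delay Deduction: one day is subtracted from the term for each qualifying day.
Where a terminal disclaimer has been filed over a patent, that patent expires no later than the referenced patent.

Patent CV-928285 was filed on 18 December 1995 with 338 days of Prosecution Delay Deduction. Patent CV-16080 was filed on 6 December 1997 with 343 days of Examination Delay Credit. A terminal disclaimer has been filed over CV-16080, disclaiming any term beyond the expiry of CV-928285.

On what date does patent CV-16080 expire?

Natural term of CV-16080:
  Base: filing + 24 years → 6 December 2021.
  Examination Delay Credit: +343 days → 14 November 2022.
Expiry of referenced patent CV-928285:
  Base: filing + 24 years → 18 December 2019.
  Prosecution Delay Deduction: −338 days → 14 January 2019.
Terminal disclaimer: CV-16080 expires on the earlier of 14 November 2022 and 14 January 2019.

2019-01-14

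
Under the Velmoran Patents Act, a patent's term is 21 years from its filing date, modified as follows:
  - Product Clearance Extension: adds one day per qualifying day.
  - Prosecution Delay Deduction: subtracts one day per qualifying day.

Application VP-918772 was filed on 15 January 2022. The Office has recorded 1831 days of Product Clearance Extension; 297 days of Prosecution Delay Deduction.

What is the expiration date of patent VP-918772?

March 29, 2047

Base term: filing date + 21 years → 15 January 2043.
Product Clearance Extension: +1831 days → 20 January 2048.
Prosecution Delay Deduction: −297 days → 29 March 2047.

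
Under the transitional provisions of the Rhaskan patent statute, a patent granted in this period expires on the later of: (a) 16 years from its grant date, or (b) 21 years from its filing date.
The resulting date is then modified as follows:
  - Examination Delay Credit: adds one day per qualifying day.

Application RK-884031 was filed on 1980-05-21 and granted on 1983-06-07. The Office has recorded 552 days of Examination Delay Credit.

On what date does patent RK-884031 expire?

(a) grant + 16 years → 7 June 1999.
(b) filing + 21 years → 21 May 2001.
Later of the two: 21 May 2001.
Examination Delay Credit: +552 days → 24 November 2002.

2002-11-24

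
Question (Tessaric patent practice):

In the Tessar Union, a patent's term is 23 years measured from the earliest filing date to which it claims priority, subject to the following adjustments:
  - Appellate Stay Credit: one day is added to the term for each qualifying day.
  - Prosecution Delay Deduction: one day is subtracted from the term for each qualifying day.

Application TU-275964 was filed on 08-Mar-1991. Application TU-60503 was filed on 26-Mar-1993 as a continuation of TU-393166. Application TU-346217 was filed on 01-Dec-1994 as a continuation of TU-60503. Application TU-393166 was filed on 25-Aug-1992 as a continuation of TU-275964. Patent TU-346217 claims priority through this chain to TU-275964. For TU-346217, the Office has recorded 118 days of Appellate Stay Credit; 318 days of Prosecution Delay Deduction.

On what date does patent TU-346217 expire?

Earliest priority filing: 8 March 1991.
Base term: 8 March 1991 + 23 years → 8 March 2014.
Appellate Stay Credit: +118 days → 4 July 2014.
Prosecution Delay Deduction: −318 days → 20 August 2013.

August 20, 2013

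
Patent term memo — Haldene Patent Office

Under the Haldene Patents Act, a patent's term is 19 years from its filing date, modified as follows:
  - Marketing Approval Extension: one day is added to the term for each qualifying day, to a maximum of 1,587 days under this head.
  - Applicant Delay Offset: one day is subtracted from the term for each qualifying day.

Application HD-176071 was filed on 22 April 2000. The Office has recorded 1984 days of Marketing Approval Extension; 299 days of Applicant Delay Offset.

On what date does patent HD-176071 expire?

October 31, 2022

Base term: filing date + 19 years → 22 April 2019.
Marketing Approval Extension: 1984 days claimed exceeds the 1587-day cap, so +1587 days → 26 August 2023.
Applicant Delay Offset: −299 days → 31 October 2022.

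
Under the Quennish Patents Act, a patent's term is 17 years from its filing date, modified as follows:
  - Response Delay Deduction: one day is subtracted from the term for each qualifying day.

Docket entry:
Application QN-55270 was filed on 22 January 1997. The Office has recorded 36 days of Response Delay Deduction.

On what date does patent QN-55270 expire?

Base term: filing date + 17 years → 22 January 2014.
Response Delay Deduction: −36 days → 17 December 2013.

December 17, 2013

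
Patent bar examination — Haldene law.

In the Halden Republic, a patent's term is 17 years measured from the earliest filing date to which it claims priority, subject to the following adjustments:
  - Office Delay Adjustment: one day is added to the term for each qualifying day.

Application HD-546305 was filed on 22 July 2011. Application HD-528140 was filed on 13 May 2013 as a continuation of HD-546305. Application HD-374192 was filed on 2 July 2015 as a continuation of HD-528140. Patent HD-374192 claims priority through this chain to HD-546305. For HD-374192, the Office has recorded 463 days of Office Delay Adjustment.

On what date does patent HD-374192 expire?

2029-10-28

Earliest priority filing: 22 July 2011.
Base term: 22 July 2011 + 17 years → 22 July 2028.
Office Delay Adjustment: +463 days → 28 October 2029.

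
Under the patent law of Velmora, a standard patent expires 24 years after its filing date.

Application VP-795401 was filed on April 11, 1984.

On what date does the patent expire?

Filing date + 24 years → 11 April 2008.

April 11, 2008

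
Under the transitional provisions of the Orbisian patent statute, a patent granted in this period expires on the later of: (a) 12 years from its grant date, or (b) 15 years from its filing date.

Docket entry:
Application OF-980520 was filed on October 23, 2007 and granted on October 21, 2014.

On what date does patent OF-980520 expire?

(a) grant + 12 years → 21 October 2026.
(b) filing + 15 years → 23 October 2022.
Later of the two: 21 October 2026.

2026-10-21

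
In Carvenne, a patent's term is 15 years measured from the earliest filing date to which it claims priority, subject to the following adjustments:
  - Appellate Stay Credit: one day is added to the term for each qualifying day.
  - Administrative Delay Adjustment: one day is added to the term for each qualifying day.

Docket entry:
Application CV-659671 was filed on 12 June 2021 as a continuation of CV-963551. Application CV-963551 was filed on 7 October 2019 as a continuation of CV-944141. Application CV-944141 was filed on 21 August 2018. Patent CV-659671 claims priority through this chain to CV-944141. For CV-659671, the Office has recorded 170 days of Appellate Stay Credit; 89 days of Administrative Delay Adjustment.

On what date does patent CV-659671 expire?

Earliest priority filing: 21 August 2018.
Base term: 21 August 2018 + 15 years → 21 August 2033.
Appellate Stay Credit: +170 days → 7 February 2034.
Administrative Delay Adjustment: +89 days → 7 May 2034.

May 7, 2034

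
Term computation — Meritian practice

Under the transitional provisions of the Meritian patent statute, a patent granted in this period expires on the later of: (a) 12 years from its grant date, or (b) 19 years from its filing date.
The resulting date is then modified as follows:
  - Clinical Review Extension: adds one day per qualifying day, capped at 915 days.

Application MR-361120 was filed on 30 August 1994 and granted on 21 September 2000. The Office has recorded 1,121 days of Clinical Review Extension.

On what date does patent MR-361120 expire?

March 2, 2016

(a) grant + 12 years → 21 September 2012.
(b) filing + 19 years → 30 August 2013.
Later of the two: 30 August 2013.
Clinical Review Extension: 1121 days claimed exceeds the 915-day cap, so +915 days → 2 March 2016.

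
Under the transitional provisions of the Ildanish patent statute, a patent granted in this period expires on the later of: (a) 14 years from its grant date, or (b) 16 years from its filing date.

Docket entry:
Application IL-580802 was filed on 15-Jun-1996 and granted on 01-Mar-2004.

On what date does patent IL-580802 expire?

(a) grant + 14 years → 1 March 2018.
(b) filing + 16 years → 15 June 2012.
Later of the two: 1 March 2018.

March 1, 2018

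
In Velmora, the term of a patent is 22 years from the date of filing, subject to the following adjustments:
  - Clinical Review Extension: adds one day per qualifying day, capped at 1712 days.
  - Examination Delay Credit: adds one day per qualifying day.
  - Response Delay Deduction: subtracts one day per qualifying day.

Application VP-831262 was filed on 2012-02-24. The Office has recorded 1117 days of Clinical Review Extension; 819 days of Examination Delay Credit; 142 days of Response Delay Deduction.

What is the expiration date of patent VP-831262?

Base term: filing date + 22 years → 24 February 2034.
Clinical Review Extension: 1117 days (within the 1712-day cap) → +1117 days → 17 March 2037.
Examination Delay Credit: +819 days → 14 June 2039.
Response Delay Deduction: −142 days → 23 January 2039.

January 23, 2039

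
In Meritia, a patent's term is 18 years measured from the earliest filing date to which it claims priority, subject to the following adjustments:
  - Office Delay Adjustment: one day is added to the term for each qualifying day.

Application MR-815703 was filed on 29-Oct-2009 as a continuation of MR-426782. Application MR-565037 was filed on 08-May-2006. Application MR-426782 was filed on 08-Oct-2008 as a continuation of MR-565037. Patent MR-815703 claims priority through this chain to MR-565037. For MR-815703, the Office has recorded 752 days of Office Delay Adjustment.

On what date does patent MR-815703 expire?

Earliest priority filing: 8 May 2006.
Base term: 8 May 2006 + 18 years → 8 May 2024.
Office Delay Adjustment: +752 days → 30 May 2026.

May 30, 2026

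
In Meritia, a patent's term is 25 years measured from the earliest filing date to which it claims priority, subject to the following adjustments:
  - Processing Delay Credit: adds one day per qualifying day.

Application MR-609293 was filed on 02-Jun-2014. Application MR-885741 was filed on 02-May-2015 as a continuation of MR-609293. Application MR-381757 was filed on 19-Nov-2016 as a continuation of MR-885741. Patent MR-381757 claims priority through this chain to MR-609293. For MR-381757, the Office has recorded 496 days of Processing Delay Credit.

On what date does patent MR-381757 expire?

October 10, 2040

Earliest priority filing: 2 June 2014.
Base term: 2 June 2014 + 25 years → 2 June 2039.
Processing Delay Credit: +496 days → 10 October 2040.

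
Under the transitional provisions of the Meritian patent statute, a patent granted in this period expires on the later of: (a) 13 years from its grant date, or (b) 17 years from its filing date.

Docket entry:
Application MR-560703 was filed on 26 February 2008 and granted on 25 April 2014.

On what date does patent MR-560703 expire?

April 25, 2027

(a) grant + 13 years → 25 April 2027.
(b) filing + 17 years → 26 February 2025.
Later of the two: 25 April 2027.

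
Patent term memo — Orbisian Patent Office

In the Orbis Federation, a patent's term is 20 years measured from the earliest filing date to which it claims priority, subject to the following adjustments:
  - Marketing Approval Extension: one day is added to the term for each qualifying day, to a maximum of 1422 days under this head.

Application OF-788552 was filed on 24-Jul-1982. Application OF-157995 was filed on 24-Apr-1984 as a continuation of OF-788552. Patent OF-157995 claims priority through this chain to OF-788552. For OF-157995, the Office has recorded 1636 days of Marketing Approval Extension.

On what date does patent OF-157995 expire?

Earliest priority filing: 24 July 1982.
Base term: 24 July 1982 + 20 years → 24 July 2002.
Marketing Approval Extension: 1636 days claimed exceeds the 1422-day cap, so +1422 days → 15 June 2006.

June 15, 2006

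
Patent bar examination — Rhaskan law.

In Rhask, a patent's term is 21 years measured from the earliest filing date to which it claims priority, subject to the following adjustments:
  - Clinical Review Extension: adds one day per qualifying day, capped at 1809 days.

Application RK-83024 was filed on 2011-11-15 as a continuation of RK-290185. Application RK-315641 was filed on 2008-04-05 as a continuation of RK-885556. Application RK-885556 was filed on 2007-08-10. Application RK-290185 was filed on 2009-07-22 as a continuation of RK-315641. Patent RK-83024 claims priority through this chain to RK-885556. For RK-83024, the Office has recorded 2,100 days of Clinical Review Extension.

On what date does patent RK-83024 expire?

Earliest priority filing: 10 August 2007.
Base term: 10 August 2007 + 21 years → 10 August 2028.
Clinical Review Extension: 2100 days claimed exceeds the 1809-day cap, so +1809 days → 24 July 2033.

2033-07-24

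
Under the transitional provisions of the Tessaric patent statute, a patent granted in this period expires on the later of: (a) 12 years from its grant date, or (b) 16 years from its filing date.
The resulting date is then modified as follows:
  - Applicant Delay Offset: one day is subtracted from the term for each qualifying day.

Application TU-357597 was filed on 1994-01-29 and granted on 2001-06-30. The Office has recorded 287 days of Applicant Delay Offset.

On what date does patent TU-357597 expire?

(a) grant + 12 years → 30 June 2013.
(b) filing + 16 years → 29 January 2010.
Later of the two: 30 June 2013.
Applicant Delay Offset: −287 days → 16 September 2012.

September 16, 2012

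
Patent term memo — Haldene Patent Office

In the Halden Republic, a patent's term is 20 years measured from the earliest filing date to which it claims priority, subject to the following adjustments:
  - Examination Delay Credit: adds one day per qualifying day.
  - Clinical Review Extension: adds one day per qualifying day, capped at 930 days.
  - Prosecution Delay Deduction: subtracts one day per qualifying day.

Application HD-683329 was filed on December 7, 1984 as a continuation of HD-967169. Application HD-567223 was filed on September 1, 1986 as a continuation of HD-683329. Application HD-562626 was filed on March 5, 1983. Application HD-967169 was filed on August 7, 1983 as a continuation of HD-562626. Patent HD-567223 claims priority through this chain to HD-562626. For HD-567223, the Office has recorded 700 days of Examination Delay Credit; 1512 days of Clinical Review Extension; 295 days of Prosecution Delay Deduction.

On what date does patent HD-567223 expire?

Earliest priority filing: 5 March 1983.
Base term: 5 March 1983 + 20 years → 5 March 2003.
Examination Delay Credit: +700 days → 2 February 2005.
Clinical Review Extension: 1512 days claimed exceeds the 930-day cap, so +930 days → 21 August 2007.
Prosecution Delay Deduction: −295 days → 30 October 2006.

October 30, 2006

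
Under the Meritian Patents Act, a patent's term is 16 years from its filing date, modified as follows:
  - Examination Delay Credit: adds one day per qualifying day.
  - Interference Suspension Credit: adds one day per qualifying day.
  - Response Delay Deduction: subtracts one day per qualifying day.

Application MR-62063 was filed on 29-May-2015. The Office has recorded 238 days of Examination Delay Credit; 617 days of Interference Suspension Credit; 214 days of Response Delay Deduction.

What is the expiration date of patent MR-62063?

2033-02-28

Base term: filing date + 16 years → 29 May 2031.
Examination Delay Credit: +238 days → 22 January 2032.
Interference Suspension Credit: +617 days → 30 September 2033.
Response Delay Deduction: −214 days → 28 February 2033.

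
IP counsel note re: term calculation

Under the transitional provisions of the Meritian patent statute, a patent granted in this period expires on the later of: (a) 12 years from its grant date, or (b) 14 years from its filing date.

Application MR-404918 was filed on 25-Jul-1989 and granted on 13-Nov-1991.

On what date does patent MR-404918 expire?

November 13, 2003

(a) grant + 12 years → 13 November 2003.
(b) filing + 14 years → 25 July 2003.
Later of the two: 13 November 2003.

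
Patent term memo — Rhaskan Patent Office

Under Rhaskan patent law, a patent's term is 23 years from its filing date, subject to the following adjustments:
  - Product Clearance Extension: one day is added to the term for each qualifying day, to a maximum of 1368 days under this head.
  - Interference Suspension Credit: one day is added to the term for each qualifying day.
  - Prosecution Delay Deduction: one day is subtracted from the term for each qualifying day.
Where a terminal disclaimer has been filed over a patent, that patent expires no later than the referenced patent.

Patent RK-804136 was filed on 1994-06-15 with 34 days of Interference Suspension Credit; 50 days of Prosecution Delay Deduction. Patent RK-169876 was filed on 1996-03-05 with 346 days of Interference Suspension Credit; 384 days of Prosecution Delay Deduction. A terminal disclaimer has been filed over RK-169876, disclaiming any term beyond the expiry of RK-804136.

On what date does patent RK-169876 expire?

Natural term of RK-169876:
  Base: filing + 23 years → 5 March 2019.
  Interference Suspension Credit: +346 days → 14 February 2020.
  Prosecution Delay Deduction: −384 days → 26 January 2019.
Expiry of referenced patent RK-804136:
  Base: filing + 23 years → 15 June 2017.
  Interference Suspension Credit: +34 days → 19 July 2017.
  Prosecution Delay Deduction: −50 days → 30 May 2017.
Terminal disclaimer: RK-169876 expires on the earlier of 26 January 2019 and 30 May 2017.

2017-05-30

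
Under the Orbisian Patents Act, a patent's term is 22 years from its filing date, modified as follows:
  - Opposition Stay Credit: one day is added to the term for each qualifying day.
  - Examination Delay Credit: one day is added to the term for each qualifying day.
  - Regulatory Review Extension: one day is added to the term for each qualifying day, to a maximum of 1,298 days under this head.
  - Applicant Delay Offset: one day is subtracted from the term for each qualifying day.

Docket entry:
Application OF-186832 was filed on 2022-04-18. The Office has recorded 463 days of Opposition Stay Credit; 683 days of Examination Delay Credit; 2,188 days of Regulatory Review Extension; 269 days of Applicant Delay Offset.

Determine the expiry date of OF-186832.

April 2, 2050

Base term: filing date + 22 years → 18 April 2044.
Opposition Stay Credit: +463 days → 25 July 2045.
Examination Delay Credit: +683 days → 8 June 2047.
Regulatory Review Extension: 2188 days claimed exceeds the 1298-day cap, so +1298 days → 27 December 2050.
Applicant Delay Offset: −269 days → 2 April 2050.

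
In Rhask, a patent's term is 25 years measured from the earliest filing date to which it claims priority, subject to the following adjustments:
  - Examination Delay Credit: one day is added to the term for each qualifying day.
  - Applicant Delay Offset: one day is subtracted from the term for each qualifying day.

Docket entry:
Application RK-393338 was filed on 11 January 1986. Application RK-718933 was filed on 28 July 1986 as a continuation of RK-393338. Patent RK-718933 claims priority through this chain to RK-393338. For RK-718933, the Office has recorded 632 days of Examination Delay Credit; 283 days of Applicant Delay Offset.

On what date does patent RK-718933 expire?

2011-12-26

Earliest priority filing: 11 January 1986.
Base term: 11 January 1986 + 25 years → 11 January 2011.
Examination Delay Credit: +632 days → 4 October 2012.
Applicant Delay Offset: −283 days → 26 December 2011.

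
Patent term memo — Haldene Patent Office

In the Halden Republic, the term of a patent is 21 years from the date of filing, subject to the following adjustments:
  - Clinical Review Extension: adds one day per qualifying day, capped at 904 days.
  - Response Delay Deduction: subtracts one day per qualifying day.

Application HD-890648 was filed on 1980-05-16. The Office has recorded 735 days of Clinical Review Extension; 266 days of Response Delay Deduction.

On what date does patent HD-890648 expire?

Base term: filing date + 21 years → 16 May 2001.
Clinical Review Extension: 735 days (within the 904-day cap) → +735 days → 21 May 2003.
Response Delay Deduction: −266 days → 28 August 2002.

2002-08-28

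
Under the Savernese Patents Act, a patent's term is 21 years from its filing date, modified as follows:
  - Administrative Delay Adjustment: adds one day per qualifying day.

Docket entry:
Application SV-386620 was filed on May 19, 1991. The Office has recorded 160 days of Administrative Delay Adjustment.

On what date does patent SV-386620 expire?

October 26, 2012

Base term: filing date + 21 years → 19 May 2012.
Administrative Delay Adjustment: +160 days → 26 October 2012.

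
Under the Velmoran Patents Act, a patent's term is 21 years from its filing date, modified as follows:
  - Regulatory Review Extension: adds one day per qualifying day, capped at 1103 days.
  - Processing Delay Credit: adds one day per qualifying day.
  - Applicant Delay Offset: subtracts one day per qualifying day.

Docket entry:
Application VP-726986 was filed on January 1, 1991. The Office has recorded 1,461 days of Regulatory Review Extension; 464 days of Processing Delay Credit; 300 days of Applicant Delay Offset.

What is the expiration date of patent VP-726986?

Base term: filing date + 21 years → 1 January 2012.
Regulatory Review Extension: 1461 days claimed exceeds the 1103-day cap, so +1103 days → 8 January 2015.
Processing Delay Credit: +464 days → 16 April 2016.
Applicant Delay Offset: −300 days → 21 June 2015.

June 21, 2015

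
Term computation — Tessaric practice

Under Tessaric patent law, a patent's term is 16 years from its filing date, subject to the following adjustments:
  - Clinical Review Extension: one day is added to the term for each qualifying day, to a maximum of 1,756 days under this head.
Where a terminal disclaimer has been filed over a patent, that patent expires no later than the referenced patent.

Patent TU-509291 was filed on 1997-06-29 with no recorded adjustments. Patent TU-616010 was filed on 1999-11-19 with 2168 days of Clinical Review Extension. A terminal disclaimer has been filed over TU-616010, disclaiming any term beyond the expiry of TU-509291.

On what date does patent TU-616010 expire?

Natural term of TU-616010:
  Base: filing + 16 years → 19 November 2015.
  Clinical Review Extension: 2168 days claimed exceeds the 1756-day cap, so +1756 days → 9 September 2020.
Expiry of referenced patent TU-509291:
  Base: filing + 16 years → 29 June 2013.
Terminal disclaimer: TU-616010 expires on the earlier of 9 September 2020 and 29 June 2013.

June 29, 2013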